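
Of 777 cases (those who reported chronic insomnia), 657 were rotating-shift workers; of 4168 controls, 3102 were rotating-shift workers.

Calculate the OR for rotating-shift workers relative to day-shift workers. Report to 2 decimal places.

OR = (657 × 1066) / (3102 × 120) = 700362/372240 ≈ 1.88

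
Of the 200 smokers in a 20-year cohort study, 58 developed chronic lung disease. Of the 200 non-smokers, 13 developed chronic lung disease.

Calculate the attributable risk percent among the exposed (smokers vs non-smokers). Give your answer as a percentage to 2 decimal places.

77.59%

risk, smokers = 58/200 = 0.2900
risk, non-smokers = 13/200 = 0.0650
AR% = (0.2900 − 0.0650) / 0.2900 = 0.7759 → 77.59%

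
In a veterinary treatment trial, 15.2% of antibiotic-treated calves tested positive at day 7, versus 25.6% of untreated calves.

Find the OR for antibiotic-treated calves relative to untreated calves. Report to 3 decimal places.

odds, antibiotic-treated calves = 0.1520/0.8480 = 0.1792
odds, untreated calves = 0.2560/0.7440 = 0.3441
OR = 0.1792 / 0.3441 = 0.521

OR = 0.521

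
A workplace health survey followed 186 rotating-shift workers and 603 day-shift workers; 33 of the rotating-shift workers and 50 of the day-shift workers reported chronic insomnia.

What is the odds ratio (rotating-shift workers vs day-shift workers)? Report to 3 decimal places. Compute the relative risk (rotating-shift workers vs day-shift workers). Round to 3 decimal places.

OR = (33 × 553) / (153 × 50) = 18249/7650 ≈ 2.385
risk, rotating-shift workers = 33/186 = 0.1774
risk, day-shift workers = 50/603 = 0.0829
RR = 0.1774 / 0.0829 = 2.140

OR = 2.385; RR = 2.140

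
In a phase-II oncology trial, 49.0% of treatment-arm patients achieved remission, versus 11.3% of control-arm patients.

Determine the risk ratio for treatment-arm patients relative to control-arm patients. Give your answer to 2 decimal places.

RR = 0.4900 / 0.1130 = 4.34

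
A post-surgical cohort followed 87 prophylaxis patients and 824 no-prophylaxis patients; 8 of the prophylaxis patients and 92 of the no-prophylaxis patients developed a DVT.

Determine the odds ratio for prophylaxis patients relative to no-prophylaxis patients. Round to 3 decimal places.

OR = (8 × 732) / (79 × 92) = 5856/7268 ≈ 0.806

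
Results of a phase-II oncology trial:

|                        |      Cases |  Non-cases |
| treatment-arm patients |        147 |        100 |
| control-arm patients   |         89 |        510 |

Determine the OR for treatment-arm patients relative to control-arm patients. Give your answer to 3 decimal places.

odds, treatment-arm patients = 147/100 = 1.4700
odds, control-arm patients = 89/510 = 0.1745
OR = 1.4700 / 0.1745 = 8.424

8.424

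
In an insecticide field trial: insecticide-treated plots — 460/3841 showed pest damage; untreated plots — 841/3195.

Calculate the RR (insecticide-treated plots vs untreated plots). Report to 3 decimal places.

0.455

risk, insecticide-treated plots = 460/3841 = 0.1198
risk, untreated plots = 841/3195 = 0.2632
RR = 0.1198 / 0.2632 = 0.455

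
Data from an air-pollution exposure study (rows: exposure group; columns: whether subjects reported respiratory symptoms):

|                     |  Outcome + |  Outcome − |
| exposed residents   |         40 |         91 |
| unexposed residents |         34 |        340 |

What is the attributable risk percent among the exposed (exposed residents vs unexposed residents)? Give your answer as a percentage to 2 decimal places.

AR% ≈ 70.23%

risk, exposed residents = 40/131 = 0.3053
risk, unexposed residents = 34/374 = 0.0909
AR% = (0.3053 − 0.0909) / 0.3053 = 0.7023 → 70.23%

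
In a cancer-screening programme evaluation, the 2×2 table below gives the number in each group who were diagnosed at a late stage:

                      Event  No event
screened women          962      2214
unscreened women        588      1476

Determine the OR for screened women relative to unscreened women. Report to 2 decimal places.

1.09

odds, screened women = 962/2214 = 0.4345
odds, unscreened women = 588/1476 = 0.3984
OR = 0.4345 / 0.3984 = 1.09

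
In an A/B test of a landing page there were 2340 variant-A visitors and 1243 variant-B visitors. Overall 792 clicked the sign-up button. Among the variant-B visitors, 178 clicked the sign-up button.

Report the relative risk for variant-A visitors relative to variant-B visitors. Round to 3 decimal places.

variant-A visitors with the outcome: 792 − 178 = 614
variant-A visitors without the outcome: 2340 − 614 = 1726
variant-B visitors without the outcome: 1243 − 178 = 1065
risk, variant-A visitors = 614/2340 = 0.2624
risk, variant-B visitors = 178/1243 = 0.1432
RR = 0.2624 / 0.1432 = 1.832

RR = 1.832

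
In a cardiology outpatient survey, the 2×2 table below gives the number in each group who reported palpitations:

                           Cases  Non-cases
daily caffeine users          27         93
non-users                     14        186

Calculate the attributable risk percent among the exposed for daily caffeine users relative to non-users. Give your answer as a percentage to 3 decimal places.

68.889%

risk, daily caffeine users = 27/120 = 0.2250
risk, non-users = 14/200 = 0.0700
AR% = (0.2250 − 0.0700) / 0.2250 = 0.6889 → 68.889%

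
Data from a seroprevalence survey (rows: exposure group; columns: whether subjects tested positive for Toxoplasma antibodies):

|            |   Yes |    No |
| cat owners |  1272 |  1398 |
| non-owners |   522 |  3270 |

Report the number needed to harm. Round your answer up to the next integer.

risk, cat owners = 1272/2670 = 0.476404
risk, non-owners = 522/3792 = 0.137658
absolute risk difference = 0.338746
1 / 0.338746 = 2.952 → round up → 3

NNH ≈ 3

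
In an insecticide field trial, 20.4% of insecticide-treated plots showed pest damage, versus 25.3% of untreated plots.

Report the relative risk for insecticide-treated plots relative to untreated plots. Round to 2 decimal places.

RR = 0.2040 / 0.2530 = 0.81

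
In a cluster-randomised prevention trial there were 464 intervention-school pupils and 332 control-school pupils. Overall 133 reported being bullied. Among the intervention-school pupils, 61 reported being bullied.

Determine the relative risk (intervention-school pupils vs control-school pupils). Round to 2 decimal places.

RR = 0.61

intervention-school pupils without the outcome: 464 − 61 = 403
control-school pupils with the outcome: 133 − 61 = 72
control-school pupils without the outcome: 332 − 72 = 260
risk, intervention-school pupils = 61/464 = 0.1315
risk, control-school pupils = 72/332 = 0.2169
RR = 0.1315 / 0.2169 = 0.61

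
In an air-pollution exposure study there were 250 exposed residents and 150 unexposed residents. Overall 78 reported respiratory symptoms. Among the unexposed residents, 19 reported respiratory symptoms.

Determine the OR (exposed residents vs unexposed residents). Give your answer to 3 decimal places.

exposed residents with the outcome: 78 − 19 = 59
exposed residents without the outcome: 250 − 59 = 191
unexposed residents without the outcome: 150 − 19 = 131
odds, exposed residents = 59/191 = 0.3089
odds, unexposed residents = 19/131 = 0.1450
OR = 0.3089 / 0.1450 = 2.130

OR ≈ 2.130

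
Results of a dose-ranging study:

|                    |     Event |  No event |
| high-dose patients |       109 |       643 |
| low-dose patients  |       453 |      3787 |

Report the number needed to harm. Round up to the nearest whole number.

risk, high-dose patients = 109/752 = 0.144947
risk, low-dose patients = 453/4240 = 0.106840
absolute risk difference = 0.038107
1 / 0.038107 = 26.242 → round up → 27

27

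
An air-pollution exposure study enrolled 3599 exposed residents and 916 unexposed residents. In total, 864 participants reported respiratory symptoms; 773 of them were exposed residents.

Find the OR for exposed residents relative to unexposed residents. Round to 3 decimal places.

OR ≈ 2.480

exposed residents without the outcome: 3599 − 773 = 2826
unexposed residents with the outcome: 864 − 773 = 91
unexposed residents without the outcome: 916 − 91 = 825
OR = (773 × 825) / (2826 × 91) = 637725/257166 ≈ 2.480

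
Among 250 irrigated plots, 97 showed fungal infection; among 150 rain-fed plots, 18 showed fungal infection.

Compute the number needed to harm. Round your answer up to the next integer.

risk, irrigated plots = 97/250 = 0.388000
risk, rain-fed plots = 18/150 = 0.120000
absolute risk difference = 0.268000
1 / 0.268000 = 3.731 → round up → 4

NNH: 4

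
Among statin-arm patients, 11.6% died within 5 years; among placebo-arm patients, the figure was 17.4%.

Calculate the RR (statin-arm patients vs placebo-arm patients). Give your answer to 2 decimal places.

RR = 0.1160 / 0.1740 = 0.67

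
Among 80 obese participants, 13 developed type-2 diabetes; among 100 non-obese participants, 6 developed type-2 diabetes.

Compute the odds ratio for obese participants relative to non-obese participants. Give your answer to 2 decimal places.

OR = (13 × 94) / (67 × 6) = 1222/402 ≈ 3.04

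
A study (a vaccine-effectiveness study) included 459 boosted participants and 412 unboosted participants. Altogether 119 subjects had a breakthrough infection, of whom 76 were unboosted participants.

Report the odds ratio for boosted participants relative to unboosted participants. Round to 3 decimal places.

boosted participants with the outcome: 119 − 76 = 43
boosted participants without the outcome: 459 − 43 = 416
unboosted participants without the outcome: 412 − 76 = 336
odds, boosted participants = 43/416 = 0.1034
odds, unboosted participants = 76/336 = 0.2262
OR = 0.1034 / 0.2262 = 0.457

0.457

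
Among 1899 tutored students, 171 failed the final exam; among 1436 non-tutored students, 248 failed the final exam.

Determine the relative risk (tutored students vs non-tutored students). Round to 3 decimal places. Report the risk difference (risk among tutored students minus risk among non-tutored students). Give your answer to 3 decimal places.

risk, tutored students = 171/1899 = 0.0900
risk, non-tutored students = 248/1436 = 0.1727
RR = 0.0900 / 0.1727 = 0.521
risk difference = 0.0900 − 0.1727 = -0.083

RR = 0.521; RD = -0.083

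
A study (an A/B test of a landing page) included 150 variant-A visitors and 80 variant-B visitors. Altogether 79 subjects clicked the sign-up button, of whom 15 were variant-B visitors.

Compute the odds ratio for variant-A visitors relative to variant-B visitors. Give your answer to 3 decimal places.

OR ≈ 3.225

variant-A visitors with the outcome: 79 − 15 = 64
variant-A visitors without the outcome: 150 − 64 = 86
variant-B visitors without the outcome: 80 − 15 = 65
OR = (64 × 65) / (86 × 15) = 4160/1290 ≈ 3.225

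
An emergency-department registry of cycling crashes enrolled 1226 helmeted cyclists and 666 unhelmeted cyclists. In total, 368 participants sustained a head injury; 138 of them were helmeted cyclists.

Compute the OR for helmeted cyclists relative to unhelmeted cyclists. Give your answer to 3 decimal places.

helmeted cyclists without the outcome: 1226 − 138 = 1088
unhelmeted cyclists with the outcome: 368 − 138 = 230
unhelmeted cyclists without the outcome: 666 − 230 = 436
OR = (138 × 436) / (1088 × 230) = 60168/250240 ≈ 0.240

OR ≈ 0.240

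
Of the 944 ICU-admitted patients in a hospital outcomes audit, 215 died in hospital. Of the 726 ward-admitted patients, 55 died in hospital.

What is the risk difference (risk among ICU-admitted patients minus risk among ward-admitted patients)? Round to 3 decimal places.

risk, ICU-admitted patients = 215/944 = 0.2278
risk, ward-admitted patients = 55/726 = 0.0758
risk difference = 0.2278 − 0.0758 = 0.152

RD: 0.152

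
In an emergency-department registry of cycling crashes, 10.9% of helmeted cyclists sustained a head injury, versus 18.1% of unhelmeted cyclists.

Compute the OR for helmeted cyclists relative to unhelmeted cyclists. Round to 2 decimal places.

odds, helmeted cyclists = 0.1090/0.8910 = 0.1223
odds, unhelmeted cyclists = 0.1810/0.8190 = 0.2210
OR = 0.1223 / 0.2210 = 0.55

0.55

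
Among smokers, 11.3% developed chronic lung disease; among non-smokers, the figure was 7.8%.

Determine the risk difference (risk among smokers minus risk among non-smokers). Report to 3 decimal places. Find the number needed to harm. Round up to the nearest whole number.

risk difference = 0.1130 − 0.0780 = 0.035
absolute risk difference = 0.035000
1 / 0.035000 = 28.571 → round up → 29

RD = 0.035; NNH = 29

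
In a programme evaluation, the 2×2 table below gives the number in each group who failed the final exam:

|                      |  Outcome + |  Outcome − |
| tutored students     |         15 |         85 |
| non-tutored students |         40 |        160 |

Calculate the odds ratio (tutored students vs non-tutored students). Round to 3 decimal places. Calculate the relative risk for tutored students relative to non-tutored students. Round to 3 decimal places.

OR = 0.706; RR = 0.750

odds, tutored students = 15/85 = 0.1765
odds, non-tutored students = 40/160 = 0.2500
OR = 0.1765 / 0.2500 = 0.706
risk, tutored students = 15/100 = 0.1500
risk, non-tutored students = 40/200 = 0.2000
RR = 0.1500 / 0.2000 = 0.750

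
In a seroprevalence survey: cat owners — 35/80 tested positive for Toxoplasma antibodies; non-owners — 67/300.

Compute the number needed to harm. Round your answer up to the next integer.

NNH = 5

risk, cat owners = 35/80 = 0.437500
risk, non-owners = 67/300 = 0.223333
absolute risk difference = 0.214167
1 / 0.214167 = 4.669 → round up → 5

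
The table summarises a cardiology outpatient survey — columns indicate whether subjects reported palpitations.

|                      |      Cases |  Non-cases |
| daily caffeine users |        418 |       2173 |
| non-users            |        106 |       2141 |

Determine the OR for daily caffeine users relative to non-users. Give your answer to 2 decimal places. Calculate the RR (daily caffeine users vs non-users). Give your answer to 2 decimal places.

OR = (418 × 2141) / (2173 × 106) = 894938/230338 ≈ 3.89
risk, daily caffeine users = 418/2591 = 0.16133
risk, non-users = 106/2247 = 0.04717
RR = 0.16133 / 0.04717 = 3.42

OR = 3.89; RR = 3.42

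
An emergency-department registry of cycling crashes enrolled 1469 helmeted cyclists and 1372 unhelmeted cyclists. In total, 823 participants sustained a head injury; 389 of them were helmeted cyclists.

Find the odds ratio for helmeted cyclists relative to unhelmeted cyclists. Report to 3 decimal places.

helmeted cyclists without the outcome: 1469 − 389 = 1080
unhelmeted cyclists with the outcome: 823 − 389 = 434
unhelmeted cyclists without the outcome: 1372 − 434 = 938
odds, helmeted cyclists = 389/1080 = 0.3602
odds, unhelmeted cyclists = 434/938 = 0.4627
OR = 0.3602 / 0.4627 = 0.778

0.778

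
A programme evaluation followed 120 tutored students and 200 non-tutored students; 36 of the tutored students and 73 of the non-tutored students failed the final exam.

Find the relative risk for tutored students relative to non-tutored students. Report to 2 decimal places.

risk, tutored students = 36/120 = 0.3000
risk, non-tutored students = 73/200 = 0.3650
RR = 0.3000 / 0.3650 = 0.82

0.82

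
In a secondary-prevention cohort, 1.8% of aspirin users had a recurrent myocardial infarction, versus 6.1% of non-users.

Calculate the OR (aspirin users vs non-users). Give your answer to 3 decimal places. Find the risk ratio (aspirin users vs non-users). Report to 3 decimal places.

odds, aspirin users = 0.01800/0.98200 = 0.01833
odds, non-users = 0.06100/0.93900 = 0.06496
OR = 0.01833 / 0.06496 = 0.282
RR = 0.01800 / 0.06100 = 0.295

OR = 0.282; RR = 0.295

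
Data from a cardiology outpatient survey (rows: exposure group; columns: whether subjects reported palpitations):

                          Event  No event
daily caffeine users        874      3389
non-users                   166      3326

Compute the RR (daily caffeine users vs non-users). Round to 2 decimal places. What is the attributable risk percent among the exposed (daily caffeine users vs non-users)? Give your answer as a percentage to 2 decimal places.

RR = 4.31; AR% = 76.81%

risk, daily caffeine users = 874/4263 = 0.20502
risk, non-users = 166/3492 = 0.04754
RR = 0.20502 / 0.04754 = 4.31
AR% = (0.20502 − 0.04754) / 0.20502 = 0.7681 → 76.81%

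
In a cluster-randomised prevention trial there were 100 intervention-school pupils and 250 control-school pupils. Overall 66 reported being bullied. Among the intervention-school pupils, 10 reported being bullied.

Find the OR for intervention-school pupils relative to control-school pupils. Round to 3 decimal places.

0.385

intervention-school pupils without the outcome: 100 − 10 = 90
control-school pupils with the outcome: 66 − 10 = 56
control-school pupils without the outcome: 250 − 56 = 194
odds, intervention-school pupils = 10/90 = 0.1111
odds, control-school pupils = 56/194 = 0.2887
OR = 0.1111 / 0.2887 = 0.385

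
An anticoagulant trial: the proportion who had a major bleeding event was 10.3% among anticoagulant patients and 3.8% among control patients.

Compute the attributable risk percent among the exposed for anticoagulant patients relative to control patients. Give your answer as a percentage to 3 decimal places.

AR% = (0.10300 − 0.03800) / 0.10300 = 0.6311 → 63.107%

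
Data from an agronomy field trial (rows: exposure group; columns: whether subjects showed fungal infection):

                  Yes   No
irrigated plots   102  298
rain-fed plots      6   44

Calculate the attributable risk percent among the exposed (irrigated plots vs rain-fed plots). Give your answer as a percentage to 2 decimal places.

AR% ≈ 52.94%

risk, irrigated plots = 102/400 = 0.2550
risk, rain-fed plots = 6/50 = 0.1200
AR% = (0.2550 − 0.1200) / 0.2550 = 0.5294 → 52.94%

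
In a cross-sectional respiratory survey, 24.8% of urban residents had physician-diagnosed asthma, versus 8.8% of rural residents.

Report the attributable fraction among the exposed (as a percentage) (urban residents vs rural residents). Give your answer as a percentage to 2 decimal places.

AR% = (0.2480 − 0.0880) / 0.2480 = 0.6452 → 64.52%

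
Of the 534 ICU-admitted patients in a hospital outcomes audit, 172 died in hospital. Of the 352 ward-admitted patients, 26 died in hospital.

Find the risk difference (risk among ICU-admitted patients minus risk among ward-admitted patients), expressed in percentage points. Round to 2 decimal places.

RD = 24.82

risk, ICU-admitted patients = 172/534 = 0.3221
risk, ward-admitted patients = 26/352 = 0.0739
risk difference = 0.3221 − 0.0739 = 0.2482 → 24.82 percentage points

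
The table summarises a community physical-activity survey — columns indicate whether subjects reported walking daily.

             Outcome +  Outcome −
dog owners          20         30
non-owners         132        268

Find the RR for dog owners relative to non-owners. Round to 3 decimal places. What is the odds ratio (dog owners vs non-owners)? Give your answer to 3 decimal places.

RR = 1.212; OR = 1.354

risk, dog owners = 20/50 = 0.4000
risk, non-owners = 132/400 = 0.3300
RR = 0.4000 / 0.3300 = 1.212
OR = (20 × 268) / (30 × 132) = 5360/3960 ≈ 1.354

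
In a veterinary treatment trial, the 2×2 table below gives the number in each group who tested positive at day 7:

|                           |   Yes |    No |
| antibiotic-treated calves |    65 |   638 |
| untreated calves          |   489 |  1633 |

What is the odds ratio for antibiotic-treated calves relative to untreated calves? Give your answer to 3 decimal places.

0.340

odds, antibiotic-treated calves = 65/638 = 0.1019
odds, untreated calves = 489/1633 = 0.2994
OR = 0.1019 / 0.2994 = 0.340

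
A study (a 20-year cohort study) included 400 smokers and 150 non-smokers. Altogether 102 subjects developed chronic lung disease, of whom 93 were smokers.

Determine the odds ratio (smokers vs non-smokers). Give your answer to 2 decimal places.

4.75

smokers without the outcome: 400 − 93 = 307
non-smokers with the outcome: 102 − 93 = 9
non-smokers without the outcome: 150 − 9 = 141
OR = (93 × 141) / (307 × 9) = 13113/2763 ≈ 4.75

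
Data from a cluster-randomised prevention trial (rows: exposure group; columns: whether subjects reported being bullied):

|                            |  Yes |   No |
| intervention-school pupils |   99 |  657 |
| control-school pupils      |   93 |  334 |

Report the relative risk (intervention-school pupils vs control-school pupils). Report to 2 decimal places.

0.60

risk, intervention-school pupils = 99/756 = 0.1310
risk, control-school pupils = 93/427 = 0.2178
RR = 0.1310 / 0.2178 = 0.60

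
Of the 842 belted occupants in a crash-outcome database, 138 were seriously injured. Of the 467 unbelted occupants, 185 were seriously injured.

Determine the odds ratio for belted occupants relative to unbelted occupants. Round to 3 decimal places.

OR = (138 × 282) / (704 × 185) = 38916/130240 ≈ 0.299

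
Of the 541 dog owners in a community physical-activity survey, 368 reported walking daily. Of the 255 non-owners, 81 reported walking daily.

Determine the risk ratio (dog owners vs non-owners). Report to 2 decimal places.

RR ≈ 2.14

risk, dog owners = 368/541 = 0.6802
risk, non-owners = 81/255 = 0.3176
RR = 0.6802 / 0.3176 = 2.14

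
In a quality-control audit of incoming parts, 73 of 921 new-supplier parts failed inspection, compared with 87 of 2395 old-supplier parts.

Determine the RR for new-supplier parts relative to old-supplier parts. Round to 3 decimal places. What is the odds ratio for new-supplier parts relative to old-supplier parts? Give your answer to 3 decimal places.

RR = 2.182; OR = 2.284

risk, new-supplier parts = 73/921 = 0.07926
risk, old-supplier parts = 87/2395 = 0.03633
RR = 0.07926 / 0.03633 = 2.182
OR = (73 × 2308) / (848 × 87) = 168484/73776 ≈ 2.284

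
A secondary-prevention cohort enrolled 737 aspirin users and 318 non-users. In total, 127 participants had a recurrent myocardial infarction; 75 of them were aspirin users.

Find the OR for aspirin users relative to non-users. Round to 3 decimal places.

aspirin users without the outcome: 737 − 75 = 662
non-users with the outcome: 127 − 75 = 52
non-users without the outcome: 318 − 52 = 266
OR = (75 × 266) / (662 × 52) = 19950/34424 ≈ 0.580

OR = 0.580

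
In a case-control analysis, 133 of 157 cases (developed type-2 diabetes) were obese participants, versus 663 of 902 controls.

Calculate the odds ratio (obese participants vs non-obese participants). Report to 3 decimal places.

OR = (133 × 239) / (663 × 24) = 31787/15912 ≈ 1.998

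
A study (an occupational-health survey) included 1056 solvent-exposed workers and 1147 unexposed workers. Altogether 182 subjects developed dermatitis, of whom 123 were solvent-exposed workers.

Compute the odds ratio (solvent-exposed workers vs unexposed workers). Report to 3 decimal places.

OR = 2.431

solvent-exposed workers without the outcome: 1056 − 123 = 933
unexposed workers with the outcome: 182 − 123 = 59
unexposed workers without the outcome: 1147 − 59 = 1088
OR = (123 × 1088) / (933 × 59) = 133824/55047 ≈ 2.431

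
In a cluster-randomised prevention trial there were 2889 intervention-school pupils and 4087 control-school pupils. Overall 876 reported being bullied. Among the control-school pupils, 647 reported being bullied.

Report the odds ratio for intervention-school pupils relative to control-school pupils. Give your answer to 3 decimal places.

intervention-school pupils with the outcome: 876 − 647 = 229
intervention-school pupils without the outcome: 2889 − 229 = 2660
control-school pupils without the outcome: 4087 − 647 = 3440
OR = (229 × 3440) / (2660 × 647) = 787760/1721020 ≈ 0.458

OR ≈ 0.458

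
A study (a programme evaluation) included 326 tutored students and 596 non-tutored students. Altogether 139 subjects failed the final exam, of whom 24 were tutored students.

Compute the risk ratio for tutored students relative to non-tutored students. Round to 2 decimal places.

RR = 0.38

tutored students without the outcome: 326 − 24 = 302
non-tutored students with the outcome: 139 − 24 = 115
non-tutored students without the outcome: 596 − 115 = 481
risk, tutored students = 24/326 = 0.0736
risk, non-tutored students = 115/596 = 0.1930
RR = 0.0736 / 0.1930 = 0.38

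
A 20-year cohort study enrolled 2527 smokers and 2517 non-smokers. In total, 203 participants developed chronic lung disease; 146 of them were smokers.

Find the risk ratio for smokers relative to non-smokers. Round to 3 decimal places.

2.551

smokers without the outcome: 2527 − 146 = 2381
non-smokers with the outcome: 203 − 146 = 57
non-smokers without the outcome: 2517 − 57 = 2460
risk, smokers = 146/2527 = 0.05778
risk, non-smokers = 57/2517 = 0.02265
RR = 0.05778 / 0.02265 = 2.551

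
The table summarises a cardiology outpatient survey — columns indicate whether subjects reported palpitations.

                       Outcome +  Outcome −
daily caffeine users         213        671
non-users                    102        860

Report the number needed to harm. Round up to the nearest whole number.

risk, daily caffeine users = 213/884 = 0.240950
risk, non-users = 102/962 = 0.106029
absolute risk difference = 0.134921
1 / 0.134921 = 7.412 → round up → 8

NNH: 8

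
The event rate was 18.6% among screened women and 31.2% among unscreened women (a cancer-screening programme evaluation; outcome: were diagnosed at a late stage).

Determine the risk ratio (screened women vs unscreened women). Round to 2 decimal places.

RR = 0.1860 / 0.3120 = 0.60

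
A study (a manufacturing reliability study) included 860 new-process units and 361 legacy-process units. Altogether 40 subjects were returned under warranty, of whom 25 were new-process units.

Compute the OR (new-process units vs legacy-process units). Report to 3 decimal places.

new-process units without the outcome: 860 − 25 = 835
legacy-process units with the outcome: 40 − 25 = 15
legacy-process units without the outcome: 361 − 15 = 346
odds, new-process units = 25/835 = 0.02994
odds, legacy-process units = 15/346 = 0.04335
OR = 0.02994 / 0.04335 = 0.691

0.691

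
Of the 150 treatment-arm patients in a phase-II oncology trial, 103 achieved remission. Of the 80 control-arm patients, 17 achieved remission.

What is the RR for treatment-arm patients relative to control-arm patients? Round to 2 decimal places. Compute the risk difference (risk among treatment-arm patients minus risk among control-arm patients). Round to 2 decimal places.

RR = 3.23; RD = 0.47

risk, treatment-arm patients = 103/150 = 0.6867
risk, control-arm patients = 17/80 = 0.2125
RR = 0.6867 / 0.2125 = 3.23
risk difference = 0.6867 − 0.2125 = 0.47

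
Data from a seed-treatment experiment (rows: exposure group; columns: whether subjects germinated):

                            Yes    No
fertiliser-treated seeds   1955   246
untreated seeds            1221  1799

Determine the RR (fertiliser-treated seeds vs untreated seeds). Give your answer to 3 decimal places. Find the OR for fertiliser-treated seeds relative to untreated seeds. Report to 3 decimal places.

risk, fertiliser-treated seeds = 1955/2201 = 0.8882
risk, untreated seeds = 1221/3020 = 0.4043
RR = 0.8882 / 0.4043 = 2.197
odds, fertiliser-treated seeds = 1955/246 = 7.9472
odds, untreated seeds = 1221/1799 = 0.6787
OR = 7.9472 / 0.6787 = 11.709

RR = 2.197; OR = 11.709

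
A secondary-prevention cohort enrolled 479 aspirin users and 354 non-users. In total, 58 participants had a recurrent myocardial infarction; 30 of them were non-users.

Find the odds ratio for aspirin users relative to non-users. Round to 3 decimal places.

0.671

aspirin users with the outcome: 58 − 30 = 28
aspirin users without the outcome: 479 − 28 = 451
non-users without the outcome: 354 − 30 = 324
OR = (28 × 324) / (451 × 30) = 9072/13530 ≈ 0.671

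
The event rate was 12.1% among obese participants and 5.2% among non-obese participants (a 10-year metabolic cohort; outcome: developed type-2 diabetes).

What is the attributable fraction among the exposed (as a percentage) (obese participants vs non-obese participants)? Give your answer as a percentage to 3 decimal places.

AR% = (0.1210 − 0.0520) / 0.1210 = 0.5702 → 57.025%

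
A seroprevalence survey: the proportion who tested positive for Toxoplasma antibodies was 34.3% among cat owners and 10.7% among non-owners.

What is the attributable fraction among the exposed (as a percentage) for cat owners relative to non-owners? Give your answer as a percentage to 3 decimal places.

AR% = (0.3430 − 0.1070) / 0.3430 = 0.6880 → 68.805%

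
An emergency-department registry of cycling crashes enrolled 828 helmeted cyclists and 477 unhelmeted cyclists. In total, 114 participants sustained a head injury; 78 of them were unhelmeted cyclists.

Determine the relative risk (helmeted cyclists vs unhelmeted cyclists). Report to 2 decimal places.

0.27

helmeted cyclists with the outcome: 114 − 78 = 36
helmeted cyclists without the outcome: 828 − 36 = 792
unhelmeted cyclists without the outcome: 477 − 78 = 399
risk, helmeted cyclists = 36/828 = 0.04348
risk, unhelmeted cyclists = 78/477 = 0.16352
RR = 0.04348 / 0.16352 = 0.27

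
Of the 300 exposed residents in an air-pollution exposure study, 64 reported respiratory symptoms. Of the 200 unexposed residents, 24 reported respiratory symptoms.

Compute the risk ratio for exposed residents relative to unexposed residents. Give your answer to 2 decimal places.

RR = 1.78

risk, exposed residents = 64/300 = 0.2133
risk, unexposed residents = 24/200 = 0.1200
RR = 0.2133 / 0.1200 = 1.78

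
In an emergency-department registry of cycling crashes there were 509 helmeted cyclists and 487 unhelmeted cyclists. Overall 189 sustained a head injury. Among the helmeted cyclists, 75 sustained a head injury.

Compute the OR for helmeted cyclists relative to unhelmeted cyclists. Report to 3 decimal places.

helmeted cyclists without the outcome: 509 − 75 = 434
unhelmeted cyclists with the outcome: 189 − 75 = 114
unhelmeted cyclists without the outcome: 487 − 114 = 373
OR = (75 × 373) / (434 × 114) = 27975/49476 ≈ 0.565

OR: 0.565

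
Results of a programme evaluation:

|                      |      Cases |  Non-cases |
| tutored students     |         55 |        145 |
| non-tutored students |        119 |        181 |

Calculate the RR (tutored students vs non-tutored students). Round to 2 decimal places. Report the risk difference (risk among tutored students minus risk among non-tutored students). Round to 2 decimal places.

risk, tutored students = 55/200 = 0.2750
risk, non-tutored students = 119/300 = 0.3967
RR = 0.2750 / 0.3967 = 0.69
risk difference = 0.2750 − 0.3967 = -0.12

RR = 0.69; RD = -0.12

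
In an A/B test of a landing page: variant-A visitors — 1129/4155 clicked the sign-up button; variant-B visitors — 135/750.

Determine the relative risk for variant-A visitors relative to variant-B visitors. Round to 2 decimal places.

risk, variant-A visitors = 1129/4155 = 0.2717
risk, variant-B visitors = 135/750 = 0.1800
RR = 0.2717 / 0.1800 = 1.51

1.51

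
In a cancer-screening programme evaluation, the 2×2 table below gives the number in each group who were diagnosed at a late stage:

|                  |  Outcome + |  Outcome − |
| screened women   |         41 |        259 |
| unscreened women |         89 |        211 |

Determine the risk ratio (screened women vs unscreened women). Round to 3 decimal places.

RR = 0.461

risk, screened women = 41/300 = 0.1367
risk, unscreened women = 89/300 = 0.2967
RR = 0.1367 / 0.2967 = 0.461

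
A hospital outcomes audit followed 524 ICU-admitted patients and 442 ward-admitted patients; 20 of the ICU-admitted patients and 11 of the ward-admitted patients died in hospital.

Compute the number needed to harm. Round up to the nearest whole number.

76

risk, ICU-admitted patients = 20/524 = 0.038168
risk, ward-admitted patients = 11/442 = 0.024887
absolute risk difference = 0.013281
1 / 0.013281 = 75.296 → round up → 76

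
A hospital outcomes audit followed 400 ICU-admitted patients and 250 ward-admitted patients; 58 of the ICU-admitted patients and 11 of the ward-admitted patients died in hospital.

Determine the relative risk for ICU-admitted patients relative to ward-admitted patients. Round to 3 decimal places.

RR ≈ 3.295

risk, ICU-admitted patients = 58/400 = 0.14500
risk, ward-admitted patients = 11/250 = 0.04400
RR = 0.14500 / 0.04400 = 3.295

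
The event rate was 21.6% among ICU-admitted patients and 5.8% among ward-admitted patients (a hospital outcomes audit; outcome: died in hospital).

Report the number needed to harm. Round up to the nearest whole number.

NNH = 7

absolute risk difference = 0.158000
1 / 0.158000 = 6.329 → round up → 7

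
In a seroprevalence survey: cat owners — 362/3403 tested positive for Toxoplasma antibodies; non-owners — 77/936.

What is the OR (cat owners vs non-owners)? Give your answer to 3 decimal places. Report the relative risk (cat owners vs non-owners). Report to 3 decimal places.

OR = 1.328; RR = 1.293

odds, cat owners = 362/3041 = 0.1190
odds, non-owners = 77/859 = 0.0896
OR = 0.1190 / 0.0896 = 1.328
risk, cat owners = 362/3403 = 0.1064
risk, non-owners = 77/936 = 0.0823
RR = 0.1064 / 0.0823 = 1.293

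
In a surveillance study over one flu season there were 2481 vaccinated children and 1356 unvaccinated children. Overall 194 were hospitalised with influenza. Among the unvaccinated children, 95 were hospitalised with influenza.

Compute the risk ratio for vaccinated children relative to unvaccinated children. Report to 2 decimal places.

vaccinated children with the outcome: 194 − 95 = 99
vaccinated children without the outcome: 2481 − 99 = 2382
unvaccinated children without the outcome: 1356 − 95 = 1261
risk, vaccinated children = 99/2481 = 0.03990
risk, unvaccinated children = 95/1356 = 0.07006
RR = 0.03990 / 0.07006 = 0.57

0.57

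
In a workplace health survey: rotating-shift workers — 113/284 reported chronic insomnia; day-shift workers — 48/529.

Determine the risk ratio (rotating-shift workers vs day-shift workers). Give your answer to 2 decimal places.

risk, rotating-shift workers = 113/284 = 0.3979
risk, day-shift workers = 48/529 = 0.0907
RR = 0.3979 / 0.0907 = 4.39

4.39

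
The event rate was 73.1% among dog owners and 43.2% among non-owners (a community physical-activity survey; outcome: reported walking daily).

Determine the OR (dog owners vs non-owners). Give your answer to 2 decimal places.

odds, dog owners = 0.7310/0.2690 = 2.7175
odds, non-owners = 0.4320/0.5680 = 0.7606
OR = 2.7175 / 0.7606 = 3.57

OR ≈ 3.57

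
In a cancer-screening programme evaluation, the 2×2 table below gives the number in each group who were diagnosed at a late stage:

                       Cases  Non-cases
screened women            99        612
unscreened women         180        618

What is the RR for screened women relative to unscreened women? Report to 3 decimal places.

0.617

risk, screened women = 99/711 = 0.1392
risk, unscreened women = 180/798 = 0.2256
RR = 0.1392 / 0.2256 = 0.617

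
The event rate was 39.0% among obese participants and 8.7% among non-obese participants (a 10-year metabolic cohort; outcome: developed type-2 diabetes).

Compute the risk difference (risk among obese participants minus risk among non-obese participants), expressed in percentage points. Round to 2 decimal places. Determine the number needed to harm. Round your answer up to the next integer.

risk difference = 0.3900 − 0.0870 = 0.3030 → 30.30 percentage points
absolute risk difference = 0.303000
1 / 0.303000 = 3.300 → round up → 4

RD = 30.30; NNH = 4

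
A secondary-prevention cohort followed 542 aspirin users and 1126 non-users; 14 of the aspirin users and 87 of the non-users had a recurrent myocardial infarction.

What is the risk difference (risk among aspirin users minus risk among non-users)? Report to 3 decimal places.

RD: -0.051

risk, aspirin users = 14/542 = 0.02583
risk, non-users = 87/1126 = 0.07726
risk difference = 0.02583 − 0.07726 = -0.051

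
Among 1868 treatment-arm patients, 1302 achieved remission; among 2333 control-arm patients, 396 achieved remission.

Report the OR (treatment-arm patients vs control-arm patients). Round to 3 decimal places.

OR = (1302 × 1937) / (566 × 396) = 2521974/224136 ≈ 11.252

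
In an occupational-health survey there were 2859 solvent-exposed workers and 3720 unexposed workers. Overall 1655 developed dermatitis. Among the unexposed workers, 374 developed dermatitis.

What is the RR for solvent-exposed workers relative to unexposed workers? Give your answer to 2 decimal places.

solvent-exposed workers with the outcome: 1655 − 374 = 1281
solvent-exposed workers without the outcome: 2859 − 1281 = 1578
unexposed workers without the outcome: 3720 − 374 = 3346
risk, solvent-exposed workers = 1281/2859 = 0.4481
risk, unexposed workers = 374/3720 = 0.1005
RR = 0.4481 / 0.1005 = 4.46

4.46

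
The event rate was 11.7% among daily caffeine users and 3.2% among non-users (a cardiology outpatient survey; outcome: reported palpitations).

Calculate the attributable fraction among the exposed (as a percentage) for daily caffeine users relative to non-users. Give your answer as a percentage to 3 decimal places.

AR% = (0.11700 − 0.03200) / 0.11700 = 0.7265 → 72.650%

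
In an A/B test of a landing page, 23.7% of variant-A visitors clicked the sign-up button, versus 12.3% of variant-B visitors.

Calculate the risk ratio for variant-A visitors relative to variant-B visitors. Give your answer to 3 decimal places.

RR = 0.2370 / 0.1230 = 1.927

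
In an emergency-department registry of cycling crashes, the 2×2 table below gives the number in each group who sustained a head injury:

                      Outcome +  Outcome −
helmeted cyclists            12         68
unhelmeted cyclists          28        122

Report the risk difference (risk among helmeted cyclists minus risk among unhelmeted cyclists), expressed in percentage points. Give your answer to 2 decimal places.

risk, helmeted cyclists = 12/80 = 0.1500
risk, unhelmeted cyclists = 28/150 = 0.1867
risk difference = 0.1500 − 0.1867 = -0.0367 → -3.67 percentage points

RD = -3.67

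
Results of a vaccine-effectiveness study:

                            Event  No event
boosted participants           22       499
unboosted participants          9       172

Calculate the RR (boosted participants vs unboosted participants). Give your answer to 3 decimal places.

risk, boosted participants = 22/521 = 0.04223
risk, unboosted participants = 9/181 = 0.04972
RR = 0.04223 / 0.04972 = 0.849

RR ≈ 0.849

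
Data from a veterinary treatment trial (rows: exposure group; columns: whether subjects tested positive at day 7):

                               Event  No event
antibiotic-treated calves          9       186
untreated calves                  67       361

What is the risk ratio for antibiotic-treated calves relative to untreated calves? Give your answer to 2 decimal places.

0.29

risk, antibiotic-treated calves = 9/195 = 0.04615
risk, untreated calves = 67/428 = 0.15654
RR = 0.04615 / 0.15654 = 0.29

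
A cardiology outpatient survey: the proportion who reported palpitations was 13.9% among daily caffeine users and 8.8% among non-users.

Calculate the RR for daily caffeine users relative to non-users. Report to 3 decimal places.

RR = 0.1390 / 0.0880 = 1.580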